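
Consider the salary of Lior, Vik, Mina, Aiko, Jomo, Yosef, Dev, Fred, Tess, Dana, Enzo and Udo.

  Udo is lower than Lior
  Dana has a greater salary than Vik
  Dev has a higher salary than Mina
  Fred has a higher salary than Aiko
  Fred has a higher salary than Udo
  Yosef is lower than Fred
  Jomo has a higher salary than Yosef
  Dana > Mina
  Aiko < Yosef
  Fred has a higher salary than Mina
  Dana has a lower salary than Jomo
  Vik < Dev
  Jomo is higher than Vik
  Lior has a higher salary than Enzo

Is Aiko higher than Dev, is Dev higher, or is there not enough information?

Following every chain through Aiko: above Aiko we get Yosef, Fred, Jomo.
Dev is not reached, and no chain runs the other way from Dev to Aiko.
So the given relations leave the order of Aiko and Dev undetermined.

undetermined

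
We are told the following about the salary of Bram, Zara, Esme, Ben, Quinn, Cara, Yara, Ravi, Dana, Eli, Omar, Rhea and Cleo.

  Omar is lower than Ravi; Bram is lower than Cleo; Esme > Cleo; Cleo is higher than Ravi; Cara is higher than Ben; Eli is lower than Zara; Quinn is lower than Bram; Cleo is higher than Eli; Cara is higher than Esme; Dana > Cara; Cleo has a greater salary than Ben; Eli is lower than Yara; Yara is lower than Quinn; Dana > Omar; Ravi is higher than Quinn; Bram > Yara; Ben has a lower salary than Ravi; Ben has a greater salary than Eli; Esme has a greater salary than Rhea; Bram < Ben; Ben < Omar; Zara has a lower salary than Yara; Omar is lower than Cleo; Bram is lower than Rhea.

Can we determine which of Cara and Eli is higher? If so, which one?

The relevant relations are Eli < Zara; Zara < Yara; Yara < Quinn; Quinn < Bram; Bram < Ben; Ben < Ravi; Ravi < Cleo; Cleo < Esme; Esme < Cara.
Chaining these gives Eli < Zara < Yara < Quinn < Bram < Ben < Ravi < Cleo < Esme < Cara.
So Cara is higher.

Cara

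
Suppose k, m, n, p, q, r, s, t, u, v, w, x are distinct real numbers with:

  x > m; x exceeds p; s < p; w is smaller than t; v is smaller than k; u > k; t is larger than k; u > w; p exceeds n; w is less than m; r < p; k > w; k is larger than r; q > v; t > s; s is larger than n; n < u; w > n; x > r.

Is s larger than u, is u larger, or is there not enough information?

undetermined

Following every chain through s: above s we get p, t, x; below s we get n.
u is not reached, and no chain runs the other way from u to s.
So the given relations leave the order of s and u undetermined.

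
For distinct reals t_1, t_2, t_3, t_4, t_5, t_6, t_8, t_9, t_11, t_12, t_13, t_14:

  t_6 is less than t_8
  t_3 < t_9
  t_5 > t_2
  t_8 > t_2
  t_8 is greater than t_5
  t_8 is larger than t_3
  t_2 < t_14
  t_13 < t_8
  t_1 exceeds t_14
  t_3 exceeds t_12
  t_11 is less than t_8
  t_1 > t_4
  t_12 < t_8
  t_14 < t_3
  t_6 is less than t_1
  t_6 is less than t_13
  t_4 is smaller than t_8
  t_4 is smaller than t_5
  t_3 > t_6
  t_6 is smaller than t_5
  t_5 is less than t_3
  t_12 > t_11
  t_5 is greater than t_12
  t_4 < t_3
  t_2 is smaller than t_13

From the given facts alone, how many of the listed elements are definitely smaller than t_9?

Directly below t_9: t_3.
One step further: t_4, t_12, t_6, t_5, t_14 (6 so far).
One step further: t_2, t_11 (8 so far).
Nothing else is reachable below t_9; 8 in all.

8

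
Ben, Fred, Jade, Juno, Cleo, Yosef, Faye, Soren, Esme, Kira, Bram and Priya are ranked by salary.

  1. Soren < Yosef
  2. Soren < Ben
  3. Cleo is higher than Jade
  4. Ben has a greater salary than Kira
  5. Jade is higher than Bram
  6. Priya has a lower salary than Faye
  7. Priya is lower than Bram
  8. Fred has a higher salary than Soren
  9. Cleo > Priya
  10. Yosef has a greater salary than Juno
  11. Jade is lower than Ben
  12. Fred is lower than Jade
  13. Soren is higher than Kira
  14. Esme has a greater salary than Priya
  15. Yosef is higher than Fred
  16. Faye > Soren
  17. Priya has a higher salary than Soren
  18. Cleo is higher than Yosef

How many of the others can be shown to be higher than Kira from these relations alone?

10

Directly above Kira: Soren, Ben.
One step further: Priya, Faye, Fred, Yosef (6 so far).
One step further: Bram, Jade, Cleo, Esme (10 so far).
No other element is forced above Kira by the given relations, so the count is 10.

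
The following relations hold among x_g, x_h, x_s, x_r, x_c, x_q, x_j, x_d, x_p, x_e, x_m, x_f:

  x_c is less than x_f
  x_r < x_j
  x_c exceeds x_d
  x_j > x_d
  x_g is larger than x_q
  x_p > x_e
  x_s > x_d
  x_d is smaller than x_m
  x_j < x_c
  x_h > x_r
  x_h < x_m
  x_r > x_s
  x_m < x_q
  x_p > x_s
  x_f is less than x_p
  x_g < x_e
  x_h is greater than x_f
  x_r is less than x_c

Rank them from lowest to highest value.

Nothing is placed below x_d, so it is least; from there x_d < x_s; x_s < x_r; x_r < x_j; x_j < x_c; x_c < x_f; x_f < x_h; x_h < x_m; x_m < x_q; x_q < x_g; x_g < x_e; x_e < x_p, each given directly.

x_d < x_s < x_r < x_j < x_c < x_f < x_h < x_m < x_q < x_g < x_e < x_p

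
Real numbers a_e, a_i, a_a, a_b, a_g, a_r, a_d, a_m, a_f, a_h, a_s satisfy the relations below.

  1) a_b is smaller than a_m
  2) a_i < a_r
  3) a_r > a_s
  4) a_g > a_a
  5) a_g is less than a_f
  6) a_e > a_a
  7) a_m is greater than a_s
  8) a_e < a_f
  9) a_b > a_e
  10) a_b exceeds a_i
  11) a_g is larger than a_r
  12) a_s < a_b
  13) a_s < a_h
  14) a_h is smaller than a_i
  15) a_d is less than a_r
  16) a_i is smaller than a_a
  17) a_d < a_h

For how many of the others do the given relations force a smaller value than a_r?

4

The elements the relations force below a_r are a_d, a_s, a_h, a_i — no chain reaches any other.
That is 4.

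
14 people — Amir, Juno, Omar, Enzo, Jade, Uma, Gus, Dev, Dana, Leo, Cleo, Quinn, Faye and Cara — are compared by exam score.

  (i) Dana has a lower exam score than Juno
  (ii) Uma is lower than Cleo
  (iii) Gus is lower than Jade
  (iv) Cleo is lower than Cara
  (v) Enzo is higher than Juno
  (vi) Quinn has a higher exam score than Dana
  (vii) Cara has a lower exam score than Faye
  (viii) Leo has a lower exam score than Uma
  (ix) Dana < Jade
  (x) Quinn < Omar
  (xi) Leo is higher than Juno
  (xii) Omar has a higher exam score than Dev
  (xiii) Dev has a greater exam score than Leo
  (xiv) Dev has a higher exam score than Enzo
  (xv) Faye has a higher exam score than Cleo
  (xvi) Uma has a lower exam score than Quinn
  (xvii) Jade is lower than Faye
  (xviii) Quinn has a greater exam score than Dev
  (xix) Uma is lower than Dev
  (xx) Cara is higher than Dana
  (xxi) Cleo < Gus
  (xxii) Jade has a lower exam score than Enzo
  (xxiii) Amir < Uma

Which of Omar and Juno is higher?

Link the given pairs in sequence: Juno < Leo; Leo < Uma; Uma < Cleo; Cleo < Gus; Gus < Jade; Jade < Enzo; Enzo < Dev; Dev < Omar.
Chaining these gives Juno < Leo < Uma < Cleo < Gus < Jade < Enzo < Dev < Omar.
So Juno < Omar; Omar is the higher of the two.

Omar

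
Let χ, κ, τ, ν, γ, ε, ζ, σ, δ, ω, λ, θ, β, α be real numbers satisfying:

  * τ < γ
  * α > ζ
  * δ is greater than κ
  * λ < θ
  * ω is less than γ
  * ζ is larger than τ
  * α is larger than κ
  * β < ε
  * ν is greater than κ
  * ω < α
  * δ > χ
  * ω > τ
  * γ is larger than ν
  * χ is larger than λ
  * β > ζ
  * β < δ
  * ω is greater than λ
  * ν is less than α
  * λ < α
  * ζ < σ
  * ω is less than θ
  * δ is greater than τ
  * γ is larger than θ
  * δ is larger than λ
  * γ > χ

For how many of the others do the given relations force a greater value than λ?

6

The elements the relations force above λ are ω, χ, θ, δ, α, γ — no chain reaches any other.
That is 6.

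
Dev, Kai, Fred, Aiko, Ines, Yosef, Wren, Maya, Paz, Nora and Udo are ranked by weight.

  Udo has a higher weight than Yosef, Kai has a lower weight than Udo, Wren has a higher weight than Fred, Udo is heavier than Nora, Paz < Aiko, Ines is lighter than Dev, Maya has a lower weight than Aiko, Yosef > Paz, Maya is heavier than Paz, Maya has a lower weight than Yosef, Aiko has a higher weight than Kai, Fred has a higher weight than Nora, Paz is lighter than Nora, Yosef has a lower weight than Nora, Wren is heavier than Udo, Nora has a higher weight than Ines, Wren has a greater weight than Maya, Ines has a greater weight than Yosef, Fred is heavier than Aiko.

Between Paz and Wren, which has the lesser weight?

Paz < Maya < Yosef < Ines < Nora < Fred < Wren, by transitivity through Maya, Yosef, Ines, Nora, Fred.
So Paz < Wren; Paz is the lighter of the two.

Paz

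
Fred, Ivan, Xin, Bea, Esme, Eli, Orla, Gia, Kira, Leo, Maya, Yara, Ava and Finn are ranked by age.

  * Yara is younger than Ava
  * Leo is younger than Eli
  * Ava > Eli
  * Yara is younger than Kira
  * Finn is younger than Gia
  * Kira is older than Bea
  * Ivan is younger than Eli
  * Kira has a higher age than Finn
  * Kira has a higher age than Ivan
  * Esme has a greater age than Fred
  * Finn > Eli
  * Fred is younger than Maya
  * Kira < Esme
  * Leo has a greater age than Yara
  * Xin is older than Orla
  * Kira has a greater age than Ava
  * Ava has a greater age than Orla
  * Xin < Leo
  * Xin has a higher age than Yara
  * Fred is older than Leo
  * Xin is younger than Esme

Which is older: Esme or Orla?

Esme

Following the relations from Orla: Orla < Xin < Leo < Eli < Ava < Kira < Esme.
So Orla < Esme; Esme is the older of the two.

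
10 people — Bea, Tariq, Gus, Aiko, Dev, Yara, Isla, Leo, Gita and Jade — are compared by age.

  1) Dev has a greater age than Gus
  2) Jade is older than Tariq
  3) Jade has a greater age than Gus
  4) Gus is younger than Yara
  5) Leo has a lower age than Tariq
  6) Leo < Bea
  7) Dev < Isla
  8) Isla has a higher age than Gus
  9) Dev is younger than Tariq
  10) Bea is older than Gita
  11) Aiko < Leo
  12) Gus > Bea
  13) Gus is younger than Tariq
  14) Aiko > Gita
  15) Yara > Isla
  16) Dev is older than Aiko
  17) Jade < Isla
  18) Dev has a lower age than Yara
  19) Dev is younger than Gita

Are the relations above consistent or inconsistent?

Chaining the given relations yields Gita < Aiko < Leo < Bea < Gus < Dev, so Gita < Dev. But one relation states Dev < Gita. These cannot both hold.

inconsistent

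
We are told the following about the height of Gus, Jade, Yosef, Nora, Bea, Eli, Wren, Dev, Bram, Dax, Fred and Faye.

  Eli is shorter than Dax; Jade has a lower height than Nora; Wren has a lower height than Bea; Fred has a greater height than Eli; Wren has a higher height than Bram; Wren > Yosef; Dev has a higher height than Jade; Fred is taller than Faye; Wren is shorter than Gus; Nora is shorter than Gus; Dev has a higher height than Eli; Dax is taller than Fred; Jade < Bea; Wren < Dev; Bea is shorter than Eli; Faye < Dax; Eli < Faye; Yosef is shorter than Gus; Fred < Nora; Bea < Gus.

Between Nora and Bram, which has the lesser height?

Following the relations from Bram: Bram < Wren < Bea < Eli < Faye < Fred < Nora.
So Bram < Nora; Bram is the shorter of the two.

Bram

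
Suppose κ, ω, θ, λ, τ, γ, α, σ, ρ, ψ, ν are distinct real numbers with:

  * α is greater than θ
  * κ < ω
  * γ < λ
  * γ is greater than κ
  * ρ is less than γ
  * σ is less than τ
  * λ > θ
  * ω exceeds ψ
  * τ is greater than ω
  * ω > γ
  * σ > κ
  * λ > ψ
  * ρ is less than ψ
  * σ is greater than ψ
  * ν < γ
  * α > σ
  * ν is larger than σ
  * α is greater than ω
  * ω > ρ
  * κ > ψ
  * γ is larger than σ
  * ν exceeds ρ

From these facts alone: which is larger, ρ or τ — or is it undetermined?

τ

Link the given pairs in sequence: ρ < ψ; ψ < κ; κ < σ; σ < ν; ν < γ; γ < ω; ω < τ.
Together: ρ < ψ < κ < σ < ν < γ < ω < τ.
So τ is larger.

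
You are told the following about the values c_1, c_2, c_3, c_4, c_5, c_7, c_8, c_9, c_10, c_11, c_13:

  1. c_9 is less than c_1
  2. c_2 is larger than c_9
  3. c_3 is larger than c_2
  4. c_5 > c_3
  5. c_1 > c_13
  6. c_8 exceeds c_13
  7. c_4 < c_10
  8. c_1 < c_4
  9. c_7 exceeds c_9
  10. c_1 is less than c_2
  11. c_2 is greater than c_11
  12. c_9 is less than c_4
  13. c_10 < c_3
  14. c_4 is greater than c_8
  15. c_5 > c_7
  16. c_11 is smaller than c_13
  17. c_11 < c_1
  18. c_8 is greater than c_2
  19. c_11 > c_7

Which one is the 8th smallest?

The consecutive relations fix a unique order: c_9 < c_7 < c_11 < c_13 < c_1 < c_2 < c_8 < c_4 < c_10 < c_3 < c_5.
Counting 8 from the smallest end gives c_4.

c_4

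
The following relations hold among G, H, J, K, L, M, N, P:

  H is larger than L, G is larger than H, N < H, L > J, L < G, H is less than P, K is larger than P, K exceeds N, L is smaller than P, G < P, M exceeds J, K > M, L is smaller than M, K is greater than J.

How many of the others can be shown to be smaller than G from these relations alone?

From G the given relations immediately reach L, H.
From those, J, N — 4 in total.
Nothing else is reachable below G; 4 in all.

4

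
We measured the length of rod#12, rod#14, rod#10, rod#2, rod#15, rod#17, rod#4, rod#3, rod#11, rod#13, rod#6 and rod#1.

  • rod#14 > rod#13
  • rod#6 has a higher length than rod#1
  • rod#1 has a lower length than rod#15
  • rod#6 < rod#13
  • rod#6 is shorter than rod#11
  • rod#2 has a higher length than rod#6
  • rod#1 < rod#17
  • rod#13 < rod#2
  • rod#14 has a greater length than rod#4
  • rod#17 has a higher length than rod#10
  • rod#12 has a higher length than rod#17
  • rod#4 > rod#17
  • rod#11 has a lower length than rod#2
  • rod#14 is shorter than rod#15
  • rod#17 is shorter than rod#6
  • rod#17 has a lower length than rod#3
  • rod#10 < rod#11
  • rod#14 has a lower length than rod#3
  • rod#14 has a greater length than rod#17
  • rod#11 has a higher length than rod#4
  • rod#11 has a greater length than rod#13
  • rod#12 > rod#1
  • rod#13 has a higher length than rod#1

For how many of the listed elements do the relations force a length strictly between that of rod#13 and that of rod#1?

The relations place rod#1 below rod#13. An element lies strictly between them when it is forced above rod#1 and also forced below rod#13.
Above rod#1: {rod#17, rod#6, rod#4, rod#11, rod#2, rod#14, rod#12, rod#15, rod#3}. Below rod#13: {rod#10, rod#17, rod#6}.
Intersection: {rod#17, rod#6} — 2.

2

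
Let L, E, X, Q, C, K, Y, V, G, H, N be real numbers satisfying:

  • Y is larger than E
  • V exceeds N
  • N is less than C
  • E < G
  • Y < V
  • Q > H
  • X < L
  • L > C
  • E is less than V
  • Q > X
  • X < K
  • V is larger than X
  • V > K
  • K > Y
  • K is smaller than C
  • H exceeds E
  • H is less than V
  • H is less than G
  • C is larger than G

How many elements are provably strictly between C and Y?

The relations place Y below C. An element lies strictly between them when it is forced above Y and also forced below C.
Above Y: {K, V, L}. Below C: {E, X, N, H, K, G}.
Intersection: {K} — 1.

1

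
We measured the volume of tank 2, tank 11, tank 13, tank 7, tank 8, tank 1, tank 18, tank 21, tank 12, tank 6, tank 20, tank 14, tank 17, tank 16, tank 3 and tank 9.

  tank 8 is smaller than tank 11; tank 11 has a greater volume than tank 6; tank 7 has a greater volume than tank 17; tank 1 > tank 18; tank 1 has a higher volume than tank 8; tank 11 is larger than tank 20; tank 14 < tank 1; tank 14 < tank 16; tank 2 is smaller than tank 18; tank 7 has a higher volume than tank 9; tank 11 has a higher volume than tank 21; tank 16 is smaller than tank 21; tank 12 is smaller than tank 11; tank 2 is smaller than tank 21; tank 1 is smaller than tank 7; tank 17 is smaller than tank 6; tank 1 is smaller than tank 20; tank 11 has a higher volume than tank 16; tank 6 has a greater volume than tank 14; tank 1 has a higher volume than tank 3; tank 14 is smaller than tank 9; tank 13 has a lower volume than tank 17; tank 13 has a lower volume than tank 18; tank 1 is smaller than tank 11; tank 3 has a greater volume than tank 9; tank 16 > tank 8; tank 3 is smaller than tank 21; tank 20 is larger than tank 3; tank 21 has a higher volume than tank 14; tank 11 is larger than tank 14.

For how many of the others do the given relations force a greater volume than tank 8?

Directly above tank 8: tank 16, tank 1, tank 11.
One step further: tank 21, tank 7, tank 20 (6 so far).
No other element is forced above tank 8 by the given relations, so the count is 6.

6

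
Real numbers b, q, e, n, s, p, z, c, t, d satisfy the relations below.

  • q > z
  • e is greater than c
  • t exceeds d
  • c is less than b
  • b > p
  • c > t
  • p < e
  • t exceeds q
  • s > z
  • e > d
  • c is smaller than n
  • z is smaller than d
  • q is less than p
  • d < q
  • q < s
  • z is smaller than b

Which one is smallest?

z

Chaining upward from z: directly above it, d, q, b, s; then t, p, e; then c; then n.
That covers every other element, and nothing is given below z, so z is the smallest.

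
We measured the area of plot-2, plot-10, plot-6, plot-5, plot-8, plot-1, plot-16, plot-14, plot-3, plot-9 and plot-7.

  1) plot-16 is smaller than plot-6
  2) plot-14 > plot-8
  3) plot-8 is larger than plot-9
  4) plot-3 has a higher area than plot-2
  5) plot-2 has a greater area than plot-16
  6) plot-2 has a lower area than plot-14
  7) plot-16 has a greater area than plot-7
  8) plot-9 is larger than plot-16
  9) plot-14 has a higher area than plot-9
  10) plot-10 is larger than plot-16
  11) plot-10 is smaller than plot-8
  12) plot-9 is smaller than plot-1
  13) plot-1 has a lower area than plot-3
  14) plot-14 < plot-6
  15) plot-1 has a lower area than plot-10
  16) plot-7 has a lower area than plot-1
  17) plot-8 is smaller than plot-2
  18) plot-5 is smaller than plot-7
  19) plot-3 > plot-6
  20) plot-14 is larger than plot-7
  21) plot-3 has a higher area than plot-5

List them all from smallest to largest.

Nothing is placed below plot-5, so it is least; from there plot-5 < plot-7; plot-7 < plot-16; plot-16 < plot-9; plot-9 < plot-1; plot-1 < plot-10; plot-10 < plot-8; plot-8 < plot-2; plot-2 < plot-14; plot-14 < plot-6; plot-6 < plot-3, each given directly.

plot-5 < plot-7 < plot-16 < plot-9 < plot-1 < plot-10 < plot-8 < plot-2 < plot-14 < plot-6 < plot-3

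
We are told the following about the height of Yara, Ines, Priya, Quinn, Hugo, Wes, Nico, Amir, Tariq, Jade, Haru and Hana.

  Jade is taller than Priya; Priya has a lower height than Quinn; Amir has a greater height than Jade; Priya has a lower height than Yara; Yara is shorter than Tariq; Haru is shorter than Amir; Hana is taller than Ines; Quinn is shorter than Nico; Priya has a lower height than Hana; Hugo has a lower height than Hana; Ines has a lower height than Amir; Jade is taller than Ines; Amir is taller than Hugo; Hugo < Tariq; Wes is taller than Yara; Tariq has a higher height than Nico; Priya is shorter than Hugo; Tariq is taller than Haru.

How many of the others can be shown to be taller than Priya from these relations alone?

9

From Priya the given relations immediately reach Yara, Quinn, Jade, Hugo, Hana.
From those, Nico, Tariq, Amir, Wes — 9 in total.
No other element is forced above Priya by the given relations, so the count is 9.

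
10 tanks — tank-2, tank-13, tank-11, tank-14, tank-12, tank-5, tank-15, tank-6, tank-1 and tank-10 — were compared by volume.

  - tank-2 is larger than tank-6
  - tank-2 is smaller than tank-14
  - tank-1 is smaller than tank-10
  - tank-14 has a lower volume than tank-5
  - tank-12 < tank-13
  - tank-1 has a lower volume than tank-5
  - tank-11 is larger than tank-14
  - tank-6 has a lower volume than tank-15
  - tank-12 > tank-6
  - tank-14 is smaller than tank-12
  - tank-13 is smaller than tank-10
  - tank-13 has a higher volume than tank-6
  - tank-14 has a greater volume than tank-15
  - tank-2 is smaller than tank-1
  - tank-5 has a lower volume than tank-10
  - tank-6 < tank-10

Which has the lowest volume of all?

Chaining upward from tank-6: directly above it, tank-2, tank-15, tank-12, tank-13, tank-10; then tank-1, tank-14; then tank-11, tank-5.
That covers every other element, and nothing is given below tank-6, so tank-6 is the lowest volume.

tank-6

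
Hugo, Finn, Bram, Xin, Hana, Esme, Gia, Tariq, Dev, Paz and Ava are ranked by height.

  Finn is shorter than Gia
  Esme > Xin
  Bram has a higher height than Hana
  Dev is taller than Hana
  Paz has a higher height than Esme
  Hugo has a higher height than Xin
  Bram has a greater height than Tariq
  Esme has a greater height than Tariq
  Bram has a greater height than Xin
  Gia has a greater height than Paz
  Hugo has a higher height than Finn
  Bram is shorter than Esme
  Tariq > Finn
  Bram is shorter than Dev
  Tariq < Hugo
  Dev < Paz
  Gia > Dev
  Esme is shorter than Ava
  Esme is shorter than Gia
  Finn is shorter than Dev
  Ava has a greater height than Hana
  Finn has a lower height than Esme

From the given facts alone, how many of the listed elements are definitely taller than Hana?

From Hana the given relations immediately reach Bram, Dev, Ava.
From those, Esme, Paz, Gia — 6 in total.
No other element is forced above Hana by the given relations, so the count is 6.

6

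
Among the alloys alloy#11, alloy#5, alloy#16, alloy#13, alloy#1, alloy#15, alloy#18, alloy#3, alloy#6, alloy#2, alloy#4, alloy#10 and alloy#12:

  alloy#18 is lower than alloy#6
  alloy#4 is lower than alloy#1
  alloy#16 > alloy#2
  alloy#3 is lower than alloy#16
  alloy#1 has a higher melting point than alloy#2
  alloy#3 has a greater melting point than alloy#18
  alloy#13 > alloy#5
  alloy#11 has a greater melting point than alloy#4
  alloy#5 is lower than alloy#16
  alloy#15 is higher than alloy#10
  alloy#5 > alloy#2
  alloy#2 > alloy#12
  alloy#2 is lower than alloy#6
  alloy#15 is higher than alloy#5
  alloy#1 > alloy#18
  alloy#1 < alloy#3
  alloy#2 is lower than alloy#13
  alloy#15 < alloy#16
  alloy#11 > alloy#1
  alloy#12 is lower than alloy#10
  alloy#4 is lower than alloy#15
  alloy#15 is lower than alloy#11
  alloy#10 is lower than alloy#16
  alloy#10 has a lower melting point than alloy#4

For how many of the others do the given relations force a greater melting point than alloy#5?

The elements the relations force above alloy#5 are alloy#15, alloy#13, alloy#16, alloy#11 — no chain reaches any other.
That is 4.

4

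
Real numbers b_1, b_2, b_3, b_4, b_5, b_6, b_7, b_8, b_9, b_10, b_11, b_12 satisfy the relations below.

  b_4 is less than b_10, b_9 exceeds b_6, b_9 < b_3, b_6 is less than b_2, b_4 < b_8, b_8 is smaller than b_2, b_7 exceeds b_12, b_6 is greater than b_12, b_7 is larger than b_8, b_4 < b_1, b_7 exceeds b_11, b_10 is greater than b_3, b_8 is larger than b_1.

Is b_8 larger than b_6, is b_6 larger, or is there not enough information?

undetermined

Following every chain through b_6: above b_6 we get b_9, b_3, b_2, b_10; below b_6 we get b_12.
b_8 is not reached, and no chain runs the other way from b_8 to b_6.
So the given relations leave the order of b_6 and b_8 undetermined.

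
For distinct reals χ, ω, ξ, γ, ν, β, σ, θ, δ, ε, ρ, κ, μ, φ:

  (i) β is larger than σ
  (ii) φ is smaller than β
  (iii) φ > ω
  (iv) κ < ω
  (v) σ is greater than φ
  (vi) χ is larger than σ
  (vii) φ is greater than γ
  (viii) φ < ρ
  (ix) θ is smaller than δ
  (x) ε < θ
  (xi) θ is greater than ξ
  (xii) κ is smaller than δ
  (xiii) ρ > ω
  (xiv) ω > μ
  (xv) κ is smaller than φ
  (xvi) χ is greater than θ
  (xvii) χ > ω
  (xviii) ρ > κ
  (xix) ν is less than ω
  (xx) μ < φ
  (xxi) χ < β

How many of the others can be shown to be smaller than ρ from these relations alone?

Directly below ρ: κ, ω, φ.
One step further: μ, ν, γ (6 so far).
No other element is forced below ρ by the given relations, so the count is 6.

6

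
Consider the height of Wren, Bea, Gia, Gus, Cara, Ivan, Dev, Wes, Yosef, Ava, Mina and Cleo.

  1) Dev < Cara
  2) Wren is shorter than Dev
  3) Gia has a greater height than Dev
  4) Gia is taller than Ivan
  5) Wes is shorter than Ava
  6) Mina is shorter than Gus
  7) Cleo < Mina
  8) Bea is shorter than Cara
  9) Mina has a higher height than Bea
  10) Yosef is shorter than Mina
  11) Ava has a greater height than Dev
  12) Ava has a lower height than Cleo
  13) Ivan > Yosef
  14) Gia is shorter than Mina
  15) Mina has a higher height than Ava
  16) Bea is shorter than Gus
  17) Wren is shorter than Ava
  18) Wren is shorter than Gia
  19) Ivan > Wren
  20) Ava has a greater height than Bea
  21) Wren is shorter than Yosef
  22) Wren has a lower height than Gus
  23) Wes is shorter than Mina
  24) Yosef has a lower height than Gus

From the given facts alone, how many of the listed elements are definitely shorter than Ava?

4

From Ava the given relations immediately reach Wren, Wes, Bea, Dev.
Nothing else is reachable below Ava; 4 in all.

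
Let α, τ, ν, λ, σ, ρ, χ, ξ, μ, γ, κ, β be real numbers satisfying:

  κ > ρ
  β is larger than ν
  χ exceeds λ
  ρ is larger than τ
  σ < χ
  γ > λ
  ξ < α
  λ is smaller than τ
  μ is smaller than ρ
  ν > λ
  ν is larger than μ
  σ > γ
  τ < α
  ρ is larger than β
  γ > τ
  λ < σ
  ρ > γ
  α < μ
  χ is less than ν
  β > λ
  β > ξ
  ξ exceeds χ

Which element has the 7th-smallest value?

α

The consecutive relations fix a unique order: λ < τ < γ < σ < χ < ξ < α < μ < ν < β < ρ < κ.
Counting 7 from the smallest end gives α.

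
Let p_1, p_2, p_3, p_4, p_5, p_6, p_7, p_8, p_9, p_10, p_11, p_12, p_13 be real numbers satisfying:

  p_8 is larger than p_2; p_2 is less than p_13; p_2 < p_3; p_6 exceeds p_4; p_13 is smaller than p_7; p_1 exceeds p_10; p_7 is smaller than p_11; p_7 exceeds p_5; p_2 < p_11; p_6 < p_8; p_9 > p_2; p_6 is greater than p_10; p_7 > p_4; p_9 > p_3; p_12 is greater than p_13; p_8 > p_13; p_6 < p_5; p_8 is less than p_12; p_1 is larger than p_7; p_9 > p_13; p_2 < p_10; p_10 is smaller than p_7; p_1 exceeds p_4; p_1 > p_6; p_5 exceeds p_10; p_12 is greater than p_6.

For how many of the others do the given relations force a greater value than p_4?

Directly above p_4: p_6, p_7, p_1.
One step further: p_8, p_5, p_12, p_11 (7 so far).
Nothing else is reachable above p_4; 7 in all.

7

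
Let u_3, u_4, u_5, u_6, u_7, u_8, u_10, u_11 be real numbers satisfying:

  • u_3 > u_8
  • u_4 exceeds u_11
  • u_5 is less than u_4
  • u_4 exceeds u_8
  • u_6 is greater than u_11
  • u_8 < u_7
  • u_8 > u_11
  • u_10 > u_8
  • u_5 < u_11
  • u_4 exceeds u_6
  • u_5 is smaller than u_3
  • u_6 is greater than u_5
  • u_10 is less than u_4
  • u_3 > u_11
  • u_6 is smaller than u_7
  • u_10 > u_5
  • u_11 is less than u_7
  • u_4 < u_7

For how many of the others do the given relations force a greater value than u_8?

From u_8 the given relations immediately reach u_10, u_4, u_3, u_7.
Nothing else is reachable above u_8; 4 in all.

4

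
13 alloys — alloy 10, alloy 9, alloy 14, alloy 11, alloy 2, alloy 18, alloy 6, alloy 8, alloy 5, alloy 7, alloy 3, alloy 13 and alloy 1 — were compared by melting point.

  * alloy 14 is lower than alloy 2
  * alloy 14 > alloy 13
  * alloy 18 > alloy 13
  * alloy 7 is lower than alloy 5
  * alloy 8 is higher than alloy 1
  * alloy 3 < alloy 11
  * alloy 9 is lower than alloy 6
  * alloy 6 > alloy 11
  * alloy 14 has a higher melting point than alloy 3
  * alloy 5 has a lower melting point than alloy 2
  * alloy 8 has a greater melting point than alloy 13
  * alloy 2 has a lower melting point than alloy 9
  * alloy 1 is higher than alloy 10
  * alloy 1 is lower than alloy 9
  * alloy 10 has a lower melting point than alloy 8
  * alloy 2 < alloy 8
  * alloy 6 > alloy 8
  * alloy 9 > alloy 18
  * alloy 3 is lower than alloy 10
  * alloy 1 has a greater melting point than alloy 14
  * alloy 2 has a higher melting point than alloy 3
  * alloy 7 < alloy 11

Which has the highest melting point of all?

alloy 6

Chaining downward from alloy 6: directly below it, alloy 11, alloy 8, alloy 9; then alloy 7, alloy 13, alloy 3, alloy 10, alloy 18, alloy 2, alloy 1; then alloy 14, alloy 5.
That covers every other element, and nothing is given above alloy 6, so alloy 6 is the highest melting point.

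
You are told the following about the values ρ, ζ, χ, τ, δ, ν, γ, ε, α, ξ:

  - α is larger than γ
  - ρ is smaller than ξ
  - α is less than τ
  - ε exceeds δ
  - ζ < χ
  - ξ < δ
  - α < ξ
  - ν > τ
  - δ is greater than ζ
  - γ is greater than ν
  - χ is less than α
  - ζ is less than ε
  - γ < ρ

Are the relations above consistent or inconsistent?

We have γ < α stated directly, yet also α < τ < ν < γ by chaining the others — so α < γ. Contradiction.

inconsistent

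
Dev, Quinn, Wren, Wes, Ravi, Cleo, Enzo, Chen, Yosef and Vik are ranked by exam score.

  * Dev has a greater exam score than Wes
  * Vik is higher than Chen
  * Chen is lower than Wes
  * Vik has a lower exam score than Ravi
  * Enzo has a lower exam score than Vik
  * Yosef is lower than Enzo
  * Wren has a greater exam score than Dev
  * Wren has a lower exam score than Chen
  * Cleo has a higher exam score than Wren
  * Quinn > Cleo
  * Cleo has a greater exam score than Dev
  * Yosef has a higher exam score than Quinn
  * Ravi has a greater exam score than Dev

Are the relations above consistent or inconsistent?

inconsistent

Chaining the given relations yields Chen < Wes < Dev < Wren, so Chen < Wren. But one relation states Wren < Chen. These cannot both hold.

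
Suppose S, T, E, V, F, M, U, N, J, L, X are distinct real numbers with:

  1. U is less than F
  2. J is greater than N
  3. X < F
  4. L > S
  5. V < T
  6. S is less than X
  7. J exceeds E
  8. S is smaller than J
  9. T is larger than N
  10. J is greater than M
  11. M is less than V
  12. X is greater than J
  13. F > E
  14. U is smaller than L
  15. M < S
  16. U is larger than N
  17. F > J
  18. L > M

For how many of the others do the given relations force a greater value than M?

7

The elements the relations force above M are V, S, T, J, X, L, F — no chain reaches any other.
That is 7.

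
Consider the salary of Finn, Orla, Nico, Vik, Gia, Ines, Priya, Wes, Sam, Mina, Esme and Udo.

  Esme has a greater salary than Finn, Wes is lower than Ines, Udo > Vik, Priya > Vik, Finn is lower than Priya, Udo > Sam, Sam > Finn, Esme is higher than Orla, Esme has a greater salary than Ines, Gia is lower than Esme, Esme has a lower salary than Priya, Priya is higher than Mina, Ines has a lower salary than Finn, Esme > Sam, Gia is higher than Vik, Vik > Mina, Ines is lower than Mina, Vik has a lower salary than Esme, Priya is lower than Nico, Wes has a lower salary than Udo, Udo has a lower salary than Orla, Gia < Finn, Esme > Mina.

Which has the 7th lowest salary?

Sam

Chaining the given pairs: Wes < Ines < Mina < Vik < Gia < Finn < Sam < Udo < Orla < Esme < Priya < Nico.
Counting 7 from the smallest end gives Sam.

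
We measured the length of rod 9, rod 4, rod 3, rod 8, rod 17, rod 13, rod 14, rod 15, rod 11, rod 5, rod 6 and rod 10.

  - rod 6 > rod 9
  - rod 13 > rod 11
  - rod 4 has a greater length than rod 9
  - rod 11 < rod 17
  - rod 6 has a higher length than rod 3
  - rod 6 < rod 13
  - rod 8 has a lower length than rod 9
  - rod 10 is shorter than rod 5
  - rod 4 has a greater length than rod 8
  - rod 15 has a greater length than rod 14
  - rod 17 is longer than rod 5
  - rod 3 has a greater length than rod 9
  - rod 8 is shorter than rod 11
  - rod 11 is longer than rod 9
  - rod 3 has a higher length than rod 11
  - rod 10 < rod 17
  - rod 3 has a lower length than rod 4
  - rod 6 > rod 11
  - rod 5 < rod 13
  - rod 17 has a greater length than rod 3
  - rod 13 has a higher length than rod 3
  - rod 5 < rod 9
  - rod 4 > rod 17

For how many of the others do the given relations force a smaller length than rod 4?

Directly below rod 4: rod 8, rod 9, rod 3, rod 17.
One step further: rod 10, rod 5, rod 11 (7 so far).
No other element is forced below rod 4 by the given relations, so the count is 7.

7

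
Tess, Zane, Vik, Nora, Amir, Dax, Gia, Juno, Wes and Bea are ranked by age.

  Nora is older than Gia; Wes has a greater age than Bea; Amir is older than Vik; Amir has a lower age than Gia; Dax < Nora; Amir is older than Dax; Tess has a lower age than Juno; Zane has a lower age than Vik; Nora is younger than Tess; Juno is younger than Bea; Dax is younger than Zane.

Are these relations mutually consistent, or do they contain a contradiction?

consistent

Every relation is compatible with Dax < Zane < Vik < Amir < Gia < Nora < Tess < Juno < Bea < Wes; the set is consistent.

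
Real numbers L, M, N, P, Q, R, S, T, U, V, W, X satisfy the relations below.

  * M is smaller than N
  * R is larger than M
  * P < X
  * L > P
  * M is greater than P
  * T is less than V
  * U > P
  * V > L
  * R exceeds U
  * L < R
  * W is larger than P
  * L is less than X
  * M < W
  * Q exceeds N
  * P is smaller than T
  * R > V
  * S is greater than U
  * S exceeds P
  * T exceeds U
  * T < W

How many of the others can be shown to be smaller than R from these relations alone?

6

The elements the relations force below R are P, M, U, L, T, V — no chain reaches any other.
That is 6.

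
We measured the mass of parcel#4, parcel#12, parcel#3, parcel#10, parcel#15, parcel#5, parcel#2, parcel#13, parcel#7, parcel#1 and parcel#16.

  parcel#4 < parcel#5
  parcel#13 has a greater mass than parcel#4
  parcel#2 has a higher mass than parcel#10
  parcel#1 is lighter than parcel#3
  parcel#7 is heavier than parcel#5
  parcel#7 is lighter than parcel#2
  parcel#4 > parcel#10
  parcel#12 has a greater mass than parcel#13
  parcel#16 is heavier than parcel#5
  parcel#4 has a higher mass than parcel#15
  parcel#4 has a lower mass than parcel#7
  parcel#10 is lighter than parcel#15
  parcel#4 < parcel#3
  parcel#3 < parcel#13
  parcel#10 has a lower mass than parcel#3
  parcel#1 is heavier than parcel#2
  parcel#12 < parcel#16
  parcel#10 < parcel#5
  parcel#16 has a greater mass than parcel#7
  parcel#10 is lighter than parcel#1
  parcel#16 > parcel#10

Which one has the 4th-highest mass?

parcel#3

Chaining the given pairs: parcel#10 < parcel#15 < parcel#4 < parcel#5 < parcel#7 < parcel#2 < parcel#1 < parcel#3 < parcel#13 < parcel#12 < parcel#16.
The 4th largest is parcel#3.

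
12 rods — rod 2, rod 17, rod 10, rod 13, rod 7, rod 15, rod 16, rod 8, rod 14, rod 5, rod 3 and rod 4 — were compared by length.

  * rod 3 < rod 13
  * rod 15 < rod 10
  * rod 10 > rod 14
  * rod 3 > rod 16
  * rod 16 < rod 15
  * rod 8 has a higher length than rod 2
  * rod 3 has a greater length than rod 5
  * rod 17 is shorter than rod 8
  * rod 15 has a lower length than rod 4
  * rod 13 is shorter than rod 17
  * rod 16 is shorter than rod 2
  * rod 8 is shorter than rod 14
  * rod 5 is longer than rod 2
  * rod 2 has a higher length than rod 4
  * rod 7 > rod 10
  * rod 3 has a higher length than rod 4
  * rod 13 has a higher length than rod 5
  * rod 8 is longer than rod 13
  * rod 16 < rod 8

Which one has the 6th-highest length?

rod 13

The consecutive relations fix a unique order: rod 16 < rod 15 < rod 4 < rod 2 < rod 5 < rod 3 < rod 13 < rod 17 < rod 8 < rod 14 < rod 10 < rod 7.
The 6th largest is rod 13.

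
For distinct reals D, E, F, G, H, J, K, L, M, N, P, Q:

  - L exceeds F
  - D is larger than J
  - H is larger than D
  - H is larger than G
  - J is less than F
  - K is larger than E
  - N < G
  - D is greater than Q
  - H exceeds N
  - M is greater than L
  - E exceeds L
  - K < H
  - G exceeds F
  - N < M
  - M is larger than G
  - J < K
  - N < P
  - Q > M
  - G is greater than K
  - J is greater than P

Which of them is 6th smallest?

Chaining the given pairs: N < P < J < F < L < E < K < G < M < Q < D < H.
Counting 6 from the smallest end gives E.

E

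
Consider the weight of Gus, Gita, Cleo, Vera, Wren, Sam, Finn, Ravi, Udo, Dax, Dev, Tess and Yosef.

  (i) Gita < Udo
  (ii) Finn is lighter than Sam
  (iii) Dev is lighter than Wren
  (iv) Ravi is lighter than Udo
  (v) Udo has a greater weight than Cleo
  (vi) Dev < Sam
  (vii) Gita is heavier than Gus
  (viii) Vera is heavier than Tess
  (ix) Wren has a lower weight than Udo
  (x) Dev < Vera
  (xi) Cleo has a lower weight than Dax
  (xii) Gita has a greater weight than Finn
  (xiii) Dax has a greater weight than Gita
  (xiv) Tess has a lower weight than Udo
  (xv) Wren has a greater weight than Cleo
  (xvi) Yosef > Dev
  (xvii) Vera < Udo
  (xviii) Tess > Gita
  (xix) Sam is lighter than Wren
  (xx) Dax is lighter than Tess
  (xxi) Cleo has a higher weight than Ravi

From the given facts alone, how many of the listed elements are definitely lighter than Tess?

Directly below Tess: Gita, Dax.
One step further: Gus, Finn, Cleo (5 so far).
One step further: Ravi (6 so far).
No other element is forced below Tess by the given relations, so the count is 6.

6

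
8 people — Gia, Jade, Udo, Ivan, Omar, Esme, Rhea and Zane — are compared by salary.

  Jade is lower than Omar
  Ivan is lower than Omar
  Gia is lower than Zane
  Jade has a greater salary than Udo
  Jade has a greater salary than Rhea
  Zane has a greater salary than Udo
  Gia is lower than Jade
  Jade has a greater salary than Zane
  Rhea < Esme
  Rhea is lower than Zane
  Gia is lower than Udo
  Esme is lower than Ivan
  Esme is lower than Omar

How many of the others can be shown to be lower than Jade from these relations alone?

Directly below Jade: Gia, Udo, Rhea, Zane.
Nothing else is reachable below Jade; 4 in all.

4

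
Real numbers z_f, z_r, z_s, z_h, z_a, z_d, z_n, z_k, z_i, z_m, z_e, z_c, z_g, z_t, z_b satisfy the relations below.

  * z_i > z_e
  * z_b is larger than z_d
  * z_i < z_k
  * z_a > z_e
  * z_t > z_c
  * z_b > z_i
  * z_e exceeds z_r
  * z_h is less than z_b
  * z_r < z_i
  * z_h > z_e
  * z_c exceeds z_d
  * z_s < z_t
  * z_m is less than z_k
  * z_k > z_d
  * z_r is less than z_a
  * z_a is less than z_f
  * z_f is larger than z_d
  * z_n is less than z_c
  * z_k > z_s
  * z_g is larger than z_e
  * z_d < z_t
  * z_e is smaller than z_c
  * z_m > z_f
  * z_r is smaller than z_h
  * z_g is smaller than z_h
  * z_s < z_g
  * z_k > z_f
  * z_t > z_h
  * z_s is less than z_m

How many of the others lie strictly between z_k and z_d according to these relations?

Chaining upward from z_d reaches: z_f, z_m, z_c, z_b, z_t.
Chaining downward from z_k reaches: z_r, z_e, z_a, z_i, z_f, z_s, z_m.
Strictly between z_d and z_k are those in both lists: z_f, z_m — 2 elements.

2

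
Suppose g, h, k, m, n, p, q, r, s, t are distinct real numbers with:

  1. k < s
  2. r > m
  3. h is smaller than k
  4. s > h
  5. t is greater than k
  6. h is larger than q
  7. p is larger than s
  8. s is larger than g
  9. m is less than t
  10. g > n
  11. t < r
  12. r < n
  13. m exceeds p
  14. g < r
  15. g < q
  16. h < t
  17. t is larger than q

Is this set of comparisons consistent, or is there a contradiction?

We have r < n stated directly, yet also n < g < q < h < k < s < p < m < t < r by chaining the others — so n < r. Contradiction.

inconsistent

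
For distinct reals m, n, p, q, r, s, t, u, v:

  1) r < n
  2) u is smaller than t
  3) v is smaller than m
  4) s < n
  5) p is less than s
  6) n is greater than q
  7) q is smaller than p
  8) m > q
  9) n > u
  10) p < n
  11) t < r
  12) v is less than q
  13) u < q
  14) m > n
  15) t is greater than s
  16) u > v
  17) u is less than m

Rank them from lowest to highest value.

v < u < q < p < s < t < r < n < m

Nothing is placed below v, so it is least; from there v < u; u < q; q < p; p < s; s < t; t < r; r < n; n < m, each given directly.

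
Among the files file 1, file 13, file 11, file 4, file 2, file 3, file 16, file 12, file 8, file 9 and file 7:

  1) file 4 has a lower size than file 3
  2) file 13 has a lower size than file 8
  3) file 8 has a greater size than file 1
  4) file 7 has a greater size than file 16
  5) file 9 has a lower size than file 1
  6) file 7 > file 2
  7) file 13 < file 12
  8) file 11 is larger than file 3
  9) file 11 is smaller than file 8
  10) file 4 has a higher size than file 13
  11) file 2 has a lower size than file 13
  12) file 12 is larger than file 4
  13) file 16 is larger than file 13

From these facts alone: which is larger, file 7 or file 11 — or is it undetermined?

undetermined

Following every chain through file 7: below file 7 we get file 2, file 13, file 16.
file 11 is not reached, and no chain runs the other way from file 11 to file 7.
So the given relations leave the order of file 7 and file 11 undetermined.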